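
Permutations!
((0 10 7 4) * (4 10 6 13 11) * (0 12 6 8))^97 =(0 8)(4 6 11 12 13)(7 10)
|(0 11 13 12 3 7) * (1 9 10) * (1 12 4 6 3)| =|(0 11 13 4 6 3 7)(1 9 10 12)| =28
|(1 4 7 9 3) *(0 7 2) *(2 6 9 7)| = 10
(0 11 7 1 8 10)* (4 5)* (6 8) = (0 11 7 1 6 8 10)(4 5) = [11, 6, 2, 3, 5, 4, 8, 1, 10, 9, 0, 7]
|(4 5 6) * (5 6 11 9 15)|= |(4 6)(5 11 9 15)|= 4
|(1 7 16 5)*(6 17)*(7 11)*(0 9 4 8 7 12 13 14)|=|(0 9 4 8 7 16 5 1 11 12 13 14)(6 17)|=12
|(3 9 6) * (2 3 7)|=|(2 3 9 6 7)|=5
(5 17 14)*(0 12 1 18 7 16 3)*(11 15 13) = (0 12 1 18 7 16 3)(5 17 14)(11 15 13) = [12, 18, 2, 0, 4, 17, 6, 16, 8, 9, 10, 15, 1, 11, 5, 13, 3, 14, 7]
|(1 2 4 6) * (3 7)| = |(1 2 4 6)(3 7)| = 4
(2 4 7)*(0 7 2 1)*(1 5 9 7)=(0 1)(2 4)(5 9 7)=[1, 0, 4, 3, 2, 9, 6, 5, 8, 7]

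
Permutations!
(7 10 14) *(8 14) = (7 10 8 14) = [0, 1, 2, 3, 4, 5, 6, 10, 14, 9, 8, 11, 12, 13, 7]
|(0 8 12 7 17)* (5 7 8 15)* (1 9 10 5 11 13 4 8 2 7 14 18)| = 30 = |(0 15 11 13 4 8 12 2 7 17)(1 9 10 5 14 18)|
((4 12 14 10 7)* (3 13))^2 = (4 14 7 12 10)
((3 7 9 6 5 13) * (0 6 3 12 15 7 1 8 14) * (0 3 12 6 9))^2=(0 12 7 9 15)(1 14)(3 8)(5 6 13)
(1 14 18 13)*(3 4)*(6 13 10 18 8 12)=(1 14 8 12 6 13)(3 4)(10 18)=[0, 14, 2, 4, 3, 5, 13, 7, 12, 9, 18, 11, 6, 1, 8, 15, 16, 17, 10]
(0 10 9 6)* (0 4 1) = (0 10 9 6 4 1) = [10, 0, 2, 3, 1, 5, 4, 7, 8, 6, 9]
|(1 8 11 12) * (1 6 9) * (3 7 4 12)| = 9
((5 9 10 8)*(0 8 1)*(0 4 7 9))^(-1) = (0 5 8)(1 10 9 7 4)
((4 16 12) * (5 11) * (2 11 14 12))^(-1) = (2 16 4 12 14 5 11)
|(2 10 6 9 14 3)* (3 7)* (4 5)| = 14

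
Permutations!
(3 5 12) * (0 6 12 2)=(0 6 12 3 5 2)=[6, 1, 0, 5, 4, 2, 12, 7, 8, 9, 10, 11, 3]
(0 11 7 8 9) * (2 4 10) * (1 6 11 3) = (0 3 1 6 11 7 8 9)(2 4 10) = [3, 6, 4, 1, 10, 5, 11, 8, 9, 0, 2, 7]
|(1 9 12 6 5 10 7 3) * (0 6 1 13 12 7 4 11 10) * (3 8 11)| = 30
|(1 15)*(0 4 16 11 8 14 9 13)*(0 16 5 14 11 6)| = 8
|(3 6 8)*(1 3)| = |(1 3 6 8)| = 4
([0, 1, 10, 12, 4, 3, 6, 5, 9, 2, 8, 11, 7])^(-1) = (2 9 8 10)(3 5 7 12)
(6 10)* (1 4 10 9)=(1 4 10 6 9)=[0, 4, 2, 3, 10, 5, 9, 7, 8, 1, 6]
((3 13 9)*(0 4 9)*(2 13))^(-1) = (0 13 2 3 9 4)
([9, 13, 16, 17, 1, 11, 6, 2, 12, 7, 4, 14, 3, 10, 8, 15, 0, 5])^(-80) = [0, 1, 2, 14, 4, 12, 6, 7, 5, 9, 10, 3, 11, 13, 17, 15, 16, 8]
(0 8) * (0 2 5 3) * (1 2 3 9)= (0 8 3)(1 2 5 9)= [8, 2, 5, 0, 4, 9, 6, 7, 3, 1]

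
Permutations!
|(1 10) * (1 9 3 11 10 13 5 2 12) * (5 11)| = 9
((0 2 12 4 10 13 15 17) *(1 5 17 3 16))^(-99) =(0 1 15 4)(2 5 3 10)(12 17 16 13)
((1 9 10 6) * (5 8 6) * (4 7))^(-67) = (1 6 8 5 10 9)(4 7)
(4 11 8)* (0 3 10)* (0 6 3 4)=(0 4 11 8)(3 10 6)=[4, 1, 2, 10, 11, 5, 3, 7, 0, 9, 6, 8]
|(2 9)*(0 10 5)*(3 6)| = |(0 10 5)(2 9)(3 6)| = 6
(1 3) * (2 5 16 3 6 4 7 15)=(1 6 4 7 15 2 5 16 3)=[0, 6, 5, 1, 7, 16, 4, 15, 8, 9, 10, 11, 12, 13, 14, 2, 3]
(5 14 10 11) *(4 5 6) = [0, 1, 2, 3, 5, 14, 4, 7, 8, 9, 11, 6, 12, 13, 10] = (4 5 14 10 11 6)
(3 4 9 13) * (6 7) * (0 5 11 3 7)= (0 5 11 3 4 9 13 7 6)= [5, 1, 2, 4, 9, 11, 0, 6, 8, 13, 10, 3, 12, 7]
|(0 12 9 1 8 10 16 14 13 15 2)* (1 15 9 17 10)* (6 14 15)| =28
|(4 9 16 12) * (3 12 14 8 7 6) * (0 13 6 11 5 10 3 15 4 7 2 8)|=24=|(0 13 6 15 4 9 16 14)(2 8)(3 12 7 11 5 10)|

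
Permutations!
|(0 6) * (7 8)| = |(0 6)(7 8)| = 2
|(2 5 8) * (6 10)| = 6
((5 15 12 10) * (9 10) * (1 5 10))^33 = (1 12 5 9 15)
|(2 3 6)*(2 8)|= 4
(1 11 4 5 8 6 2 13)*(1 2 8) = (1 11 4 5)(2 13)(6 8) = [0, 11, 13, 3, 5, 1, 8, 7, 6, 9, 10, 4, 12, 2]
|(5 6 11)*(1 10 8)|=|(1 10 8)(5 6 11)|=3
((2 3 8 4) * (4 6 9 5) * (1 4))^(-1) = ((1 4 2 3 8 6 9 5))^(-1) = (1 5 9 6 8 3 2 4)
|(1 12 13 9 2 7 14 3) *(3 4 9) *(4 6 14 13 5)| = |(1 12 5 4 9 2 7 13 3)(6 14)| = 18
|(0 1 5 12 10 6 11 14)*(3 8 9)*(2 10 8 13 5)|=42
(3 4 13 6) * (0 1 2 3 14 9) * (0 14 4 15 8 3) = (0 1 2)(3 15 8)(4 13 6)(9 14) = [1, 2, 0, 15, 13, 5, 4, 7, 3, 14, 10, 11, 12, 6, 9, 8]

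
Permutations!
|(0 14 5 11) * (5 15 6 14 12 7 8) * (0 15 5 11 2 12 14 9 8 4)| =|(0 14 5 2 12 7 4)(6 9 8 11 15)| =35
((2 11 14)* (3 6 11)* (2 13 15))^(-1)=((2 3 6 11 14 13 15))^(-1)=(2 15 13 14 11 6 3)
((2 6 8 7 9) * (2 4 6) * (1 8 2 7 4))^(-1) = (1 9 7 2 6 4 8)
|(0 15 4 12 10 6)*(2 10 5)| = 8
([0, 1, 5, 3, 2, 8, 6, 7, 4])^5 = [0, 1, 5, 3, 2, 8, 6, 7, 4]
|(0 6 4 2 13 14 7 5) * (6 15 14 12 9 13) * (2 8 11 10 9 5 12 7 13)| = 7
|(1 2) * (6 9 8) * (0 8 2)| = 6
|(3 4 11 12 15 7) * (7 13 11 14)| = |(3 4 14 7)(11 12 15 13)| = 4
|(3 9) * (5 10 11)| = 6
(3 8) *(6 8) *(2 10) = [0, 1, 10, 6, 4, 5, 8, 7, 3, 9, 2] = (2 10)(3 6 8)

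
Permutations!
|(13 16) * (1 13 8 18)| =5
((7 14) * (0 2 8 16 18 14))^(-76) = ((0 2 8 16 18 14 7))^(-76) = (0 2 8 16 18 14 7)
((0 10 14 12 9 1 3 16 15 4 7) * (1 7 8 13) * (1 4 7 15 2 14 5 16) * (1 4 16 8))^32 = (0 12 13)(1 4 3)(2 5 15)(7 14 8)(9 16 10)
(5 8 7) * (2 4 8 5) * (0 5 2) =(0 5 2 4 8 7) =[5, 1, 4, 3, 8, 2, 6, 0, 7]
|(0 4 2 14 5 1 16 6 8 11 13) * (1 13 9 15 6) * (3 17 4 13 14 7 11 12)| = |(0 13)(1 16)(2 7 11 9 15 6 8 12 3 17 4)(5 14)| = 22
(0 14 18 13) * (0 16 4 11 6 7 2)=[14, 1, 0, 3, 11, 5, 7, 2, 8, 9, 10, 6, 12, 16, 18, 15, 4, 17, 13]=(0 14 18 13 16 4 11 6 7 2)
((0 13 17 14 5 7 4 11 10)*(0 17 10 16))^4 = (0 14 11 10 7)(4 13 5 16 17)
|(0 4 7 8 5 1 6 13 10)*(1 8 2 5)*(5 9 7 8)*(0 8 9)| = |(0 4 9 7 2)(1 6 13 10 8)| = 5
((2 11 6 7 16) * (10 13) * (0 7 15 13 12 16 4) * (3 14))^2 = (0 4 7)(2 6 13 12)(10 16 11 15) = ((0 7 4)(2 11 6 15 13 10 12 16)(3 14))^2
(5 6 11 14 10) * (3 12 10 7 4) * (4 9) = [0, 1, 2, 12, 3, 6, 11, 9, 8, 4, 5, 14, 10, 13, 7] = (3 12 10 5 6 11 14 7 9 4)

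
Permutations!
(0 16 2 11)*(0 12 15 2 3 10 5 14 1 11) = (0 16 3 10 5 14 1 11 12 15 2) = [16, 11, 0, 10, 4, 14, 6, 7, 8, 9, 5, 12, 15, 13, 1, 2, 3]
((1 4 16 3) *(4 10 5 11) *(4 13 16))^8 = (1 10 5 11 13 16 3) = ((1 10 5 11 13 16 3))^8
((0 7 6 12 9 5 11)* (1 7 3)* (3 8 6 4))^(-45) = ((0 8 6 12 9 5 11)(1 7 4 3))^(-45) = (0 9 8 5 6 11 12)(1 3 4 7)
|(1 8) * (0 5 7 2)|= |(0 5 7 2)(1 8)|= 4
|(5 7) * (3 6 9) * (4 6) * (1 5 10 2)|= 20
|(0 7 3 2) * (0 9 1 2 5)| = 12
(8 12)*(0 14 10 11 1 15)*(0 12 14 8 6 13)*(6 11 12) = (0 8 14 10 12 11 1 15 6 13) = [8, 15, 2, 3, 4, 5, 13, 7, 14, 9, 12, 1, 11, 0, 10, 6]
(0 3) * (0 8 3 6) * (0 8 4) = (0 6 8 3 4) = [6, 1, 2, 4, 0, 5, 8, 7, 3]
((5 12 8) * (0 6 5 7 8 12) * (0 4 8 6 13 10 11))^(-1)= (0 11 10 13)(4 5 6 7 8)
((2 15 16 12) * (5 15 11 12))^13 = ((2 11 12)(5 15 16))^13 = (2 11 12)(5 15 16)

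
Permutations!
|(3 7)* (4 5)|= 2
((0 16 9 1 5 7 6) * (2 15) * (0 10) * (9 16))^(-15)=((16)(0 9 1 5 7 6 10)(2 15))^(-15)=(16)(0 10 6 7 5 1 9)(2 15)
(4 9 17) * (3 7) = (3 7)(4 9 17) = [0, 1, 2, 7, 9, 5, 6, 3, 8, 17, 10, 11, 12, 13, 14, 15, 16, 4]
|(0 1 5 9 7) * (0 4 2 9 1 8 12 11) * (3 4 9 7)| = 20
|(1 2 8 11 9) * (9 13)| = 6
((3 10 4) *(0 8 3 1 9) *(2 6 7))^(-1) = ((0 8 3 10 4 1 9)(2 6 7))^(-1) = (0 9 1 4 10 3 8)(2 7 6)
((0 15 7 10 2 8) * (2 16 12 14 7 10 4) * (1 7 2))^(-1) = ((0 15 10 16 12 14 2 8)(1 7 4))^(-1) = (0 8 2 14 12 16 10 15)(1 4 7)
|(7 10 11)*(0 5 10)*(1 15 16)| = 15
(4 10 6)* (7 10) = [0, 1, 2, 3, 7, 5, 4, 10, 8, 9, 6] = (4 7 10 6)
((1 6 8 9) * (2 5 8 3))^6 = (1 9 8 5 2 3 6)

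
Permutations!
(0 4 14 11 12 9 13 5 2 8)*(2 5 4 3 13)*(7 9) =(0 3 13 4 14 11 12 7 9 2 8) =[3, 1, 8, 13, 14, 5, 6, 9, 0, 2, 10, 12, 7, 4, 11]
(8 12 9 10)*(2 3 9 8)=[0, 1, 3, 9, 4, 5, 6, 7, 12, 10, 2, 11, 8]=(2 3 9 10)(8 12)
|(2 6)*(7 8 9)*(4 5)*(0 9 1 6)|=|(0 9 7 8 1 6 2)(4 5)|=14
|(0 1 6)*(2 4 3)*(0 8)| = 12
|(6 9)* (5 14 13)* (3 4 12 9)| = |(3 4 12 9 6)(5 14 13)| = 15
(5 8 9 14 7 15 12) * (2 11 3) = (2 11 3)(5 8 9 14 7 15 12) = [0, 1, 11, 2, 4, 8, 6, 15, 9, 14, 10, 3, 5, 13, 7, 12]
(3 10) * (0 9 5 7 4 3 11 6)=(0 9 5 7 4 3 10 11 6)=[9, 1, 2, 10, 3, 7, 0, 4, 8, 5, 11, 6]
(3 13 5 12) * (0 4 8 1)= (0 4 8 1)(3 13 5 12)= [4, 0, 2, 13, 8, 12, 6, 7, 1, 9, 10, 11, 3, 5]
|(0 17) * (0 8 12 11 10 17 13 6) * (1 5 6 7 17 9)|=12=|(0 13 7 17 8 12 11 10 9 1 5 6)|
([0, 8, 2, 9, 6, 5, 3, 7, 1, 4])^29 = (1 8)(3 9 4 6)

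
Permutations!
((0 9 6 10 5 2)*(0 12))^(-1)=((0 9 6 10 5 2 12))^(-1)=(0 12 2 5 10 6 9)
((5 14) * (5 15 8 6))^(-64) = ((5 14 15 8 6))^(-64) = (5 14 15 8 6)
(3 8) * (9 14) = [0, 1, 2, 8, 4, 5, 6, 7, 3, 14, 10, 11, 12, 13, 9] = (3 8)(9 14)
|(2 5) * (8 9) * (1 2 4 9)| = |(1 2 5 4 9 8)| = 6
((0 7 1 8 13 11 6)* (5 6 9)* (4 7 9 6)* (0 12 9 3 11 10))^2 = ((0 3 11 6 12 9 5 4 7 1 8 13 10))^2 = (0 11 12 5 7 8 10 3 6 9 4 1 13)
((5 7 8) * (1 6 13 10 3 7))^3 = (1 10 8 6 3 5 13 7)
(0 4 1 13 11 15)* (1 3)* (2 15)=(0 4 3 1 13 11 2 15)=[4, 13, 15, 1, 3, 5, 6, 7, 8, 9, 10, 2, 12, 11, 14, 0]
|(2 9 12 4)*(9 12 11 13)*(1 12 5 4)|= |(1 12)(2 5 4)(9 11 13)|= 6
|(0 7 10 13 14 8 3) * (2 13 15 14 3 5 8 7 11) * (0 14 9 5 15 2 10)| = 8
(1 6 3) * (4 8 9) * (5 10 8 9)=[0, 6, 2, 1, 9, 10, 3, 7, 5, 4, 8]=(1 6 3)(4 9)(5 10 8)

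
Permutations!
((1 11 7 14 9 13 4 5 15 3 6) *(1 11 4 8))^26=((1 4 5 15 3 6 11 7 14 9 13 8))^26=(1 5 3 11 14 13)(4 15 6 7 9 8)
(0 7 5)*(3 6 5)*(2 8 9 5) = [7, 1, 8, 6, 4, 0, 2, 3, 9, 5] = (0 7 3 6 2 8 9 5)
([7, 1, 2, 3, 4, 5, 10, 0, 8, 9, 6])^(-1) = [7, 1, 2, 3, 4, 5, 10, 0, 8, 9, 6]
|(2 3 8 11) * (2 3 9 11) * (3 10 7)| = 7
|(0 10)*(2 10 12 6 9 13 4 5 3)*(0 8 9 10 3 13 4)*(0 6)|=|(0 12)(2 3)(4 5 13 6 10 8 9)|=14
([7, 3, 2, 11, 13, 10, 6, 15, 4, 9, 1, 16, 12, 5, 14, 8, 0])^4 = [4, 0, 2, 7, 1, 11, 6, 13, 10, 9, 16, 15, 12, 3, 14, 5, 8]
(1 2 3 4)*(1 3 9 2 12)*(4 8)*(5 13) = (1 12)(2 9)(3 8 4)(5 13) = [0, 12, 9, 8, 3, 13, 6, 7, 4, 2, 10, 11, 1, 5]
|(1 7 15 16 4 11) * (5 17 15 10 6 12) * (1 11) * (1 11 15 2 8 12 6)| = 60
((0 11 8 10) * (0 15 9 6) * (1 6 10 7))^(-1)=((0 11 8 7 1 6)(9 10 15))^(-1)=(0 6 1 7 8 11)(9 15 10)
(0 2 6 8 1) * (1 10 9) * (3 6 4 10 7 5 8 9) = (0 2 4 10 3 6 9 1)(5 8 7) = [2, 0, 4, 6, 10, 8, 9, 5, 7, 1, 3]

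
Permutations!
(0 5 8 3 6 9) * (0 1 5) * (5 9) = (1 9)(3 6 5 8) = [0, 9, 2, 6, 4, 8, 5, 7, 3, 1]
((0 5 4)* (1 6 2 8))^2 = ((0 5 4)(1 6 2 8))^2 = (0 4 5)(1 2)(6 8)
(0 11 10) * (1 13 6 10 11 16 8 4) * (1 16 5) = (0 5 1 13 6 10)(4 16 8) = [5, 13, 2, 3, 16, 1, 10, 7, 4, 9, 0, 11, 12, 6, 14, 15, 8]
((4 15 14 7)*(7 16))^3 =((4 15 14 16 7))^3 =(4 16 15 7 14)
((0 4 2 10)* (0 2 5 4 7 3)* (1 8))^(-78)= (10)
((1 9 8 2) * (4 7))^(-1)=((1 9 8 2)(4 7))^(-1)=(1 2 8 9)(4 7)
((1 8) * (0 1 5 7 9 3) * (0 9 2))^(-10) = (9)(0 8 7)(1 5 2)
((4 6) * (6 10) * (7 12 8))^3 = ((4 10 6)(7 12 8))^3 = (12)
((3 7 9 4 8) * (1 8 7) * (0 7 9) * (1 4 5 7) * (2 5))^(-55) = ((0 1 8 3 4 9 2 5 7))^(-55) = (0 7 5 2 9 4 3 8 1)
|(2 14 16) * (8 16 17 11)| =|(2 14 17 11 8 16)| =6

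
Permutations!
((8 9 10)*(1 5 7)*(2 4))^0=((1 5 7)(2 4)(8 9 10))^0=(10)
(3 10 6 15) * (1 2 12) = (1 2 12)(3 10 6 15) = [0, 2, 12, 10, 4, 5, 15, 7, 8, 9, 6, 11, 1, 13, 14, 3]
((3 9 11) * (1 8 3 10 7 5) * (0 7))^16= ((0 7 5 1 8 3 9 11 10))^16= (0 11 3 1 7 10 9 8 5)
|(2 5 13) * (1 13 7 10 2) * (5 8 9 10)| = |(1 13)(2 8 9 10)(5 7)| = 4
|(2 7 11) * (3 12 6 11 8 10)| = 8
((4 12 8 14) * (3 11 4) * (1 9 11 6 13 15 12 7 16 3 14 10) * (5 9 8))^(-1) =(1 10 8)(3 16 7 4 11 9 5 12 15 13 6)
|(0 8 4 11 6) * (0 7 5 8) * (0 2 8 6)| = |(0 2 8 4 11)(5 6 7)| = 15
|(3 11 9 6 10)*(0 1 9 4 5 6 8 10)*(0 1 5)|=|(0 5 6 1 9 8 10 3 11 4)|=10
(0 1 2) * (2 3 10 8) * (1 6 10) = (0 6 10 8 2)(1 3) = [6, 3, 0, 1, 4, 5, 10, 7, 2, 9, 8]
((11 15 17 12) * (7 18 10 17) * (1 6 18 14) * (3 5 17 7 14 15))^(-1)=(1 14 15 7 10 18 6)(3 11 12 17 5)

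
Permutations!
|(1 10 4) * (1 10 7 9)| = 6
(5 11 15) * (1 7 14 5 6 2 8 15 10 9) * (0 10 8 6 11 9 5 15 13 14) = (0 10 5 9 1 7)(2 6)(8 13 14 15 11) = [10, 7, 6, 3, 4, 9, 2, 0, 13, 1, 5, 8, 12, 14, 15, 11]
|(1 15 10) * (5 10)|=4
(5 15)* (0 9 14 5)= (0 9 14 5 15)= [9, 1, 2, 3, 4, 15, 6, 7, 8, 14, 10, 11, 12, 13, 5, 0]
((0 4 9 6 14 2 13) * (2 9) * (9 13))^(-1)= (0 13 14 6 9 2 4)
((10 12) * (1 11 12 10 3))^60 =(12)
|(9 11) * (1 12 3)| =|(1 12 3)(9 11)| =6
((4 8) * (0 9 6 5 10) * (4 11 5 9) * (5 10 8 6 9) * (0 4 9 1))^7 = (0 9 1)(4 6 5 8 11 10)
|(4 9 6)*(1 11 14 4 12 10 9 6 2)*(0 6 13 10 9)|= 11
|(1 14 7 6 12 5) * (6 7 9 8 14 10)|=|(1 10 6 12 5)(8 14 9)|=15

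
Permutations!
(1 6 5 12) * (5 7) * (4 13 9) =[0, 6, 2, 3, 13, 12, 7, 5, 8, 4, 10, 11, 1, 9] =(1 6 7 5 12)(4 13 9)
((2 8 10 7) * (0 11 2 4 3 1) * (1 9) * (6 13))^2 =((0 11 2 8 10 7 4 3 9 1)(6 13))^2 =(13)(0 2 10 4 9)(1 11 8 7 3)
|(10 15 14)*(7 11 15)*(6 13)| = |(6 13)(7 11 15 14 10)| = 10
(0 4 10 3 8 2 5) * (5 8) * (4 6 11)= (0 6 11 4 10 3 5)(2 8)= [6, 1, 8, 5, 10, 0, 11, 7, 2, 9, 3, 4]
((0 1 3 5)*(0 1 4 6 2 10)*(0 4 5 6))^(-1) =(0 4 10 2 6 3 1 5)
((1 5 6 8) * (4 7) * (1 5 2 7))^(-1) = ((1 2 7 4)(5 6 8))^(-1) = (1 4 7 2)(5 8 6)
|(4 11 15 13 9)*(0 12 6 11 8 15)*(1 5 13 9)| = 12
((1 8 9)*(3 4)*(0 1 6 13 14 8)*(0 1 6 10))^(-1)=((0 6 13 14 8 9 10)(3 4))^(-1)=(0 10 9 8 14 13 6)(3 4)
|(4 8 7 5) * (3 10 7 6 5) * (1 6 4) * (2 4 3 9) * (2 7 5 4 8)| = |(1 6 4 2 8 3 10 5)(7 9)| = 8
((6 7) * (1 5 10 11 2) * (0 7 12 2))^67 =((0 7 6 12 2 1 5 10 11))^67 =(0 2 11 12 10 6 5 7 1)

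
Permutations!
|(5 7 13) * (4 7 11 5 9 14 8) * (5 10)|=6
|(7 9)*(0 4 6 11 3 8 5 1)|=|(0 4 6 11 3 8 5 1)(7 9)|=8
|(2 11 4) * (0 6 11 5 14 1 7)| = |(0 6 11 4 2 5 14 1 7)| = 9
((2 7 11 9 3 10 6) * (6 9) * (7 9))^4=(2 7 9 11 3 6 10)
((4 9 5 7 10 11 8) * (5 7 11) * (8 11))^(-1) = (11)(4 8 5 10 7 9)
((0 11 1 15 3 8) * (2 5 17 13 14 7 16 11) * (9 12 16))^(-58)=((0 2 5 17 13 14 7 9 12 16 11 1 15 3 8))^(-58)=(0 5 13 7 12 11 15 8 2 17 14 9 16 1 3)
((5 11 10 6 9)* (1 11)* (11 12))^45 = (1 10 5 11 9 12 6)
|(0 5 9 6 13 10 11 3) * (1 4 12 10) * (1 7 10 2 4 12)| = |(0 5 9 6 13 7 10 11 3)(1 12 2 4)| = 36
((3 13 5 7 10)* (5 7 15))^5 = (3 13 7 10)(5 15)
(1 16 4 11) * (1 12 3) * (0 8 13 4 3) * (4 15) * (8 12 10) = (0 12)(1 16 3)(4 11 10 8 13 15) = [12, 16, 2, 1, 11, 5, 6, 7, 13, 9, 8, 10, 0, 15, 14, 4, 3]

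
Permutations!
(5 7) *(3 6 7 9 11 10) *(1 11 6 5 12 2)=(1 11 10 3 5 9 6 7 12 2)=[0, 11, 1, 5, 4, 9, 7, 12, 8, 6, 3, 10, 2]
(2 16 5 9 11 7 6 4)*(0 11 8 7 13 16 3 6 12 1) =(0 11 13 16 5 9 8 7 12 1)(2 3 6 4) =[11, 0, 3, 6, 2, 9, 4, 12, 7, 8, 10, 13, 1, 16, 14, 15, 5]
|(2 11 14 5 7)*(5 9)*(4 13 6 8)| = 12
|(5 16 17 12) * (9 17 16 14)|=5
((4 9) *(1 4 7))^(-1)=(1 7 9 4)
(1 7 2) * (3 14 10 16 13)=(1 7 2)(3 14 10 16 13)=[0, 7, 1, 14, 4, 5, 6, 2, 8, 9, 16, 11, 12, 3, 10, 15, 13]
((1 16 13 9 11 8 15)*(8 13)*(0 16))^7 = (0 8 1 16 15)(9 11 13)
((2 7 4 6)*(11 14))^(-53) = ((2 7 4 6)(11 14))^(-53) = (2 6 4 7)(11 14)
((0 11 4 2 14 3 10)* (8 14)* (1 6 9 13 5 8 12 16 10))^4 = (0 12 11 16 4 10 2)(1 5)(3 13)(6 8)(9 14)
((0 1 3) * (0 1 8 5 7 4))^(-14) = ((0 8 5 7 4)(1 3))^(-14) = (0 8 5 7 4)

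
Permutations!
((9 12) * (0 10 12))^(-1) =((0 10 12 9))^(-1) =(0 9 12 10)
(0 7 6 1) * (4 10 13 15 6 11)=(0 7 11 4 10 13 15 6 1)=[7, 0, 2, 3, 10, 5, 1, 11, 8, 9, 13, 4, 12, 15, 14, 6]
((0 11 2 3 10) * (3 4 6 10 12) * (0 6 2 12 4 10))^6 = (0 10 4 12)(2 3 11 6)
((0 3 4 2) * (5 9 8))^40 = (5 9 8)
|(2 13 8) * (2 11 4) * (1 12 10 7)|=|(1 12 10 7)(2 13 8 11 4)|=20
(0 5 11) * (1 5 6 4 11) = (0 6 4 11)(1 5) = [6, 5, 2, 3, 11, 1, 4, 7, 8, 9, 10, 0]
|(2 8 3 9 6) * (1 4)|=|(1 4)(2 8 3 9 6)|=10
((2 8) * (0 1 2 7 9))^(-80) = ((0 1 2 8 7 9))^(-80) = (0 7 2)(1 9 8)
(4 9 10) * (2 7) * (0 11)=(0 11)(2 7)(4 9 10)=[11, 1, 7, 3, 9, 5, 6, 2, 8, 10, 4, 0]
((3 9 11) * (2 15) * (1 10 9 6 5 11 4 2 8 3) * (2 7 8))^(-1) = (1 11 5 6 3 8 7 4 9 10)(2 15)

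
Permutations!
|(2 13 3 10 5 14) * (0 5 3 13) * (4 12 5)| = 6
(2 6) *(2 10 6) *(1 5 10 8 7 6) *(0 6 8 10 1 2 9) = (0 6 10 2 9)(1 5)(7 8) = [6, 5, 9, 3, 4, 1, 10, 8, 7, 0, 2]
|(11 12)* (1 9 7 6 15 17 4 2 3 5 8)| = |(1 9 7 6 15 17 4 2 3 5 8)(11 12)| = 22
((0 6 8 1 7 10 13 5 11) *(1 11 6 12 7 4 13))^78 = (0 12 7 10 1 4 13 5 6 8 11)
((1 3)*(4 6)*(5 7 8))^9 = (8)(1 3)(4 6)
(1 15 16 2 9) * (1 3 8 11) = (1 15 16 2 9 3 8 11) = [0, 15, 9, 8, 4, 5, 6, 7, 11, 3, 10, 1, 12, 13, 14, 16, 2]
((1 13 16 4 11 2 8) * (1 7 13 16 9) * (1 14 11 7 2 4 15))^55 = (1 16 15)(2 8)(4 7 13 9 14 11) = ((1 16 15)(2 8)(4 7 13 9 14 11))^55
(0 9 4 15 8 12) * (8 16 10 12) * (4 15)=(0 9 15 16 10 12)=[9, 1, 2, 3, 4, 5, 6, 7, 8, 15, 12, 11, 0, 13, 14, 16, 10]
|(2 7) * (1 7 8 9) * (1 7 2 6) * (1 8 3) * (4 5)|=12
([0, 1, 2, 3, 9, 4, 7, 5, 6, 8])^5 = [0, 1, 2, 3, 5, 7, 8, 6, 9, 4]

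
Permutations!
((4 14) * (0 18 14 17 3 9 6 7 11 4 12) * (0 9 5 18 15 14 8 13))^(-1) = (0 13 8 18 5 3 17 4 11 7 6 9 12 14 15)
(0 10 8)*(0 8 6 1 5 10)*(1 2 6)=(1 5 10)(2 6)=[0, 5, 6, 3, 4, 10, 2, 7, 8, 9, 1]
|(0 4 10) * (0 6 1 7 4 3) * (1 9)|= |(0 3)(1 7 4 10 6 9)|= 6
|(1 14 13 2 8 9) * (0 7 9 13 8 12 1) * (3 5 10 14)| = 9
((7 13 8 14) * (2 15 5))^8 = ((2 15 5)(7 13 8 14))^8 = (2 5 15)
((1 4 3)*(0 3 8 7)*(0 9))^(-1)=((0 3 1 4 8 7 9))^(-1)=(0 9 7 8 4 1 3)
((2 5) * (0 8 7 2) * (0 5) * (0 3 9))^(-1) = (0 9 3 2 7 8)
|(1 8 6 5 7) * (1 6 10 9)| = 12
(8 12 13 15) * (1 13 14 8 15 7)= (15)(1 13 7)(8 12 14)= [0, 13, 2, 3, 4, 5, 6, 1, 12, 9, 10, 11, 14, 7, 8, 15]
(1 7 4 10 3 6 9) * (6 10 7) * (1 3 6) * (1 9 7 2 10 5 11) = [0, 9, 10, 5, 2, 11, 7, 4, 8, 3, 6, 1] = (1 9 3 5 11)(2 10 6 7 4)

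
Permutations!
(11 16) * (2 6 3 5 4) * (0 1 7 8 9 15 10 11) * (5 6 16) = (0 1 7 8 9 15 10 11 5 4 2 16)(3 6) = [1, 7, 16, 6, 2, 4, 3, 8, 9, 15, 11, 5, 12, 13, 14, 10, 0]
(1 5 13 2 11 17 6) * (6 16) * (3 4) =(1 5 13 2 11 17 16 6)(3 4) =[0, 5, 11, 4, 3, 13, 1, 7, 8, 9, 10, 17, 12, 2, 14, 15, 6, 16]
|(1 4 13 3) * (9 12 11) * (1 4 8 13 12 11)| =|(1 8 13 3 4 12)(9 11)| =6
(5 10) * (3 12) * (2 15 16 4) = [0, 1, 15, 12, 2, 10, 6, 7, 8, 9, 5, 11, 3, 13, 14, 16, 4] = (2 15 16 4)(3 12)(5 10)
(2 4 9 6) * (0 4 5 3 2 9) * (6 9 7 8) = [4, 1, 5, 2, 0, 3, 7, 8, 6, 9] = (9)(0 4)(2 5 3)(6 7 8)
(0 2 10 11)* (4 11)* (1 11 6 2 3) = [3, 11, 10, 1, 6, 5, 2, 7, 8, 9, 4, 0] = (0 3 1 11)(2 10 4 6)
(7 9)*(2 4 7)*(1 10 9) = (1 10 9 2 4 7) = [0, 10, 4, 3, 7, 5, 6, 1, 8, 2, 9]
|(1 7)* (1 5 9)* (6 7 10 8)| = 7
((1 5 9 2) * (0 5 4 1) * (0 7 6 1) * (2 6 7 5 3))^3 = (0 5 1 3 9 4 2 6)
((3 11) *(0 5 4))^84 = ((0 5 4)(3 11))^84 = (11)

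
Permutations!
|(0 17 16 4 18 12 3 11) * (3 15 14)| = 10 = |(0 17 16 4 18 12 15 14 3 11)|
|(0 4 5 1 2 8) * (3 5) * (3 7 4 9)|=14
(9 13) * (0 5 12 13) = (0 5 12 13 9) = [5, 1, 2, 3, 4, 12, 6, 7, 8, 0, 10, 11, 13, 9]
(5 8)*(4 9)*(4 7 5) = (4 9 7 5 8) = [0, 1, 2, 3, 9, 8, 6, 5, 4, 7]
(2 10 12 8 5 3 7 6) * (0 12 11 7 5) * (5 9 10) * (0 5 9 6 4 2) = (0 12 8 5 3 6)(2 9 10 11 7 4) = [12, 1, 9, 6, 2, 3, 0, 4, 5, 10, 11, 7, 8]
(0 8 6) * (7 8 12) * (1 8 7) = (0 12 1 8 6) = [12, 8, 2, 3, 4, 5, 0, 7, 6, 9, 10, 11, 1]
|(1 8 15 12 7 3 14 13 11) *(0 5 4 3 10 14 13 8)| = |(0 5 4 3 13 11 1)(7 10 14 8 15 12)| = 42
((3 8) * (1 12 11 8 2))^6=((1 12 11 8 3 2))^6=(12)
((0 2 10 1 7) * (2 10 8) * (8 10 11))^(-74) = (0 2 7 8 1 11 10)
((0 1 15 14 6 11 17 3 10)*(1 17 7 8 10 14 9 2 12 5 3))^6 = (0 12 7 15 14)(1 3 10 2 11)(5 8 9 6 17)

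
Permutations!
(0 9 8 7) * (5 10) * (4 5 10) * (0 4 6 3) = (10)(0 9 8 7 4 5 6 3) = [9, 1, 2, 0, 5, 6, 3, 4, 7, 8, 10]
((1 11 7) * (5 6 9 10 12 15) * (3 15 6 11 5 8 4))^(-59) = (1 5 11 7)(3 15 8 4)(6 9 10 12)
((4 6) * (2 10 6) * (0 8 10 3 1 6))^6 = (10)(1 6 4 2 3) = ((0 8 10)(1 6 4 2 3))^6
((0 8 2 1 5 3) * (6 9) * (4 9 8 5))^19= ((0 5 3)(1 4 9 6 8 2))^19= (0 5 3)(1 4 9 6 8 2)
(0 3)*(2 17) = (0 3)(2 17) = [3, 1, 17, 0, 4, 5, 6, 7, 8, 9, 10, 11, 12, 13, 14, 15, 16, 2]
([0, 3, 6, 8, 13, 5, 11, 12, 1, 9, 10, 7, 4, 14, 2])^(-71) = [0, 3, 6, 8, 13, 5, 11, 12, 1, 9, 10, 7, 4, 14, 2]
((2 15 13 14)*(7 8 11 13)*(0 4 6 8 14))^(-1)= (0 13 11 8 6 4)(2 14 7 15)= ((0 4 6 8 11 13)(2 15 7 14))^(-1)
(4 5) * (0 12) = [12, 1, 2, 3, 5, 4, 6, 7, 8, 9, 10, 11, 0] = (0 12)(4 5)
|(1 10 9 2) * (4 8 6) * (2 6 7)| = 8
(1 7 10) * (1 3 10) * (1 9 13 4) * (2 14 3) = [0, 7, 14, 10, 1, 5, 6, 9, 8, 13, 2, 11, 12, 4, 3] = (1 7 9 13 4)(2 14 3 10)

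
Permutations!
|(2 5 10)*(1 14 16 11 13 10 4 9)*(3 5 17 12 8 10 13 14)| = |(1 3 5 4 9)(2 17 12 8 10)(11 14 16)| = 15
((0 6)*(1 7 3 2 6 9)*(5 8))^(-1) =(0 6 2 3 7 1 9)(5 8)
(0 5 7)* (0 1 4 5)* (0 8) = (0 8)(1 4 5 7) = [8, 4, 2, 3, 5, 7, 6, 1, 0]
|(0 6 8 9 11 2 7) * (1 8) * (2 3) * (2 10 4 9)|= 30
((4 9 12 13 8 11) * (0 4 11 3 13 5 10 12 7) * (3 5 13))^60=((0 4 9 7)(5 10 12 13 8))^60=(13)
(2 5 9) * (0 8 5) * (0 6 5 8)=(2 6 5 9)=[0, 1, 6, 3, 4, 9, 5, 7, 8, 2]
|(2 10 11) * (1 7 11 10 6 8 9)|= 7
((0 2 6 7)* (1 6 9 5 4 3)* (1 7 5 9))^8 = (9)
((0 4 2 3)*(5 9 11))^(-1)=(0 3 2 4)(5 11 9)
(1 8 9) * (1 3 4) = (1 8 9 3 4) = [0, 8, 2, 4, 1, 5, 6, 7, 9, 3]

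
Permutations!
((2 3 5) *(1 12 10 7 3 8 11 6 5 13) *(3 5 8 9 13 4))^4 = (1 5)(2 12)(6 8 11)(7 13)(9 10)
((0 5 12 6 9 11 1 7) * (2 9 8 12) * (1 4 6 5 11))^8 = ((0 11 4 6 8 12 5 2 9 1 7))^8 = (0 9 12 4 7 2 8 11 1 5 6)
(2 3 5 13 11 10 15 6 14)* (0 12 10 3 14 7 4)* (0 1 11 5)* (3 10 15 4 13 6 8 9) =(0 12 15 8 9 3)(1 11 10 4)(2 14)(5 6 7 13) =[12, 11, 14, 0, 1, 6, 7, 13, 9, 3, 4, 10, 15, 5, 2, 8]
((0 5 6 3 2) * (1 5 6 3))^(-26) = (0 3 1)(2 5 6) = ((0 6 1 5 3 2))^(-26)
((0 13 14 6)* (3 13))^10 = (14)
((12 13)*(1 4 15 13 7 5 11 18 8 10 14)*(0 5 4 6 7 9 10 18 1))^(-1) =(0 14 10 9 12 13 15 4 7 6 1 11 5)(8 18)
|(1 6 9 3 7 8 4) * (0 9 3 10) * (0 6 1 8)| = 6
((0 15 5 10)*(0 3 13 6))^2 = ((0 15 5 10 3 13 6))^2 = (0 5 3 6 15 10 13)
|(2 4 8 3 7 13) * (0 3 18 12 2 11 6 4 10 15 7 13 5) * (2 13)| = 7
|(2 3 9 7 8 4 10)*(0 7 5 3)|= |(0 7 8 4 10 2)(3 9 5)|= 6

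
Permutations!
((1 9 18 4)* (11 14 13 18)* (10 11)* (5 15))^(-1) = (1 4 18 13 14 11 10 9)(5 15)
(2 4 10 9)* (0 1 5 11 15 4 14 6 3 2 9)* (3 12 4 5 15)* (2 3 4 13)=(0 1 15 5 11 4 10)(2 14 6 12 13)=[1, 15, 14, 3, 10, 11, 12, 7, 8, 9, 0, 4, 13, 2, 6, 5]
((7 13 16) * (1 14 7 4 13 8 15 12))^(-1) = (1 12 15 8 7 14)(4 16 13) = ((1 14 7 8 15 12)(4 13 16))^(-1)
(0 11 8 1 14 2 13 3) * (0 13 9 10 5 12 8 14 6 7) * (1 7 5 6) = (0 11 14 2 9 10 6 5 12 8 7)(3 13) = [11, 1, 9, 13, 4, 12, 5, 0, 7, 10, 6, 14, 8, 3, 2]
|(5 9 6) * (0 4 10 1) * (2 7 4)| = |(0 2 7 4 10 1)(5 9 6)| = 6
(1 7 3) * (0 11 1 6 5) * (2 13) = (0 11 1 7 3 6 5)(2 13) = [11, 7, 13, 6, 4, 0, 5, 3, 8, 9, 10, 1, 12, 2]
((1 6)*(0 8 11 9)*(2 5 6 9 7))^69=(0 6 7)(1 2 8)(5 11 9)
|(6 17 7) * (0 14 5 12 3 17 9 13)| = |(0 14 5 12 3 17 7 6 9 13)| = 10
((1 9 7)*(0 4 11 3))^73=(0 4 11 3)(1 9 7)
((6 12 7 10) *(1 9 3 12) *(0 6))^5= (0 12 1 10 3 6 7 9)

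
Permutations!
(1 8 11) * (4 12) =[0, 8, 2, 3, 12, 5, 6, 7, 11, 9, 10, 1, 4] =(1 8 11)(4 12)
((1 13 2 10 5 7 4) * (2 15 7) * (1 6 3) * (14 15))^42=(1 14 7 6)(3 13 15 4)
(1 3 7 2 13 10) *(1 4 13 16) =(1 3 7 2 16)(4 13 10) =[0, 3, 16, 7, 13, 5, 6, 2, 8, 9, 4, 11, 12, 10, 14, 15, 1]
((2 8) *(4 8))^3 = (8)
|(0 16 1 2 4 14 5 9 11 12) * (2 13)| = 11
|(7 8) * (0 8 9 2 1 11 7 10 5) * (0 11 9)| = 6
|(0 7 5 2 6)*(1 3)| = |(0 7 5 2 6)(1 3)| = 10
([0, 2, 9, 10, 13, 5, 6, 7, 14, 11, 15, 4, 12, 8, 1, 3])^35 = [0, 11, 4, 15, 14, 5, 6, 7, 2, 13, 3, 8, 12, 1, 9, 10]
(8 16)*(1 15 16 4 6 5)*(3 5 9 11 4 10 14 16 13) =(1 15 13 3 5)(4 6 9 11)(8 10 14 16) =[0, 15, 2, 5, 6, 1, 9, 7, 10, 11, 14, 4, 12, 3, 16, 13, 8]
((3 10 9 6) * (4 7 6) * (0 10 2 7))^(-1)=((0 10 9 4)(2 7 6 3))^(-1)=(0 4 9 10)(2 3 6 7)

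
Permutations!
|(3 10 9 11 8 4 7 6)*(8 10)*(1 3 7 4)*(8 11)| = |(1 3 11 10 9 8)(6 7)| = 6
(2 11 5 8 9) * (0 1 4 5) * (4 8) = (0 1 8 9 2 11)(4 5) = [1, 8, 11, 3, 5, 4, 6, 7, 9, 2, 10, 0]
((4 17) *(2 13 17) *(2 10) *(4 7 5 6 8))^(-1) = ((2 13 17 7 5 6 8 4 10))^(-1) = (2 10 4 8 6 5 7 17 13)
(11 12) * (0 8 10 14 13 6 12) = (0 8 10 14 13 6 12 11) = [8, 1, 2, 3, 4, 5, 12, 7, 10, 9, 14, 0, 11, 6, 13]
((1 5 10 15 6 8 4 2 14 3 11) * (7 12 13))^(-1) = (1 11 3 14 2 4 8 6 15 10 5)(7 13 12)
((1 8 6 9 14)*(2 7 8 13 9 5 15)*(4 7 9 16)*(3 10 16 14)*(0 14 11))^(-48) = ((0 14 1 13 11)(2 9 3 10 16 4 7 8 6 5 15))^(-48) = (0 1 11 14 13)(2 8 10 15 7 3 5 4 9 6 16)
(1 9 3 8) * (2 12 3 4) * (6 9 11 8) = (1 11 8)(2 12 3 6 9 4) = [0, 11, 12, 6, 2, 5, 9, 7, 1, 4, 10, 8, 3]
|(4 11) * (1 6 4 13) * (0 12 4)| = 7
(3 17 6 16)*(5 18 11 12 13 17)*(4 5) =[0, 1, 2, 4, 5, 18, 16, 7, 8, 9, 10, 12, 13, 17, 14, 15, 3, 6, 11] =(3 4 5 18 11 12 13 17 6 16)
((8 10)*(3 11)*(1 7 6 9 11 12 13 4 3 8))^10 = (1 9 10 6 8 7 11)(3 13)(4 12)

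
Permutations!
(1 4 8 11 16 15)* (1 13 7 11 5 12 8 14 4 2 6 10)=(1 2 6 10)(4 14)(5 12 8)(7 11 16 15 13)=[0, 2, 6, 3, 14, 12, 10, 11, 5, 9, 1, 16, 8, 7, 4, 13, 15]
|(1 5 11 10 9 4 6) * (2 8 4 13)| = 10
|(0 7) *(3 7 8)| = |(0 8 3 7)| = 4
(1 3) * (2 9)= (1 3)(2 9)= [0, 3, 9, 1, 4, 5, 6, 7, 8, 2]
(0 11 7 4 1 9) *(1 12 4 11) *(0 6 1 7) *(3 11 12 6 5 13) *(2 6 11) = [7, 9, 6, 2, 11, 13, 1, 12, 8, 5, 10, 0, 4, 3] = (0 7 12 4 11)(1 9 5 13 3 2 6)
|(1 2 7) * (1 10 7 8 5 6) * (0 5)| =6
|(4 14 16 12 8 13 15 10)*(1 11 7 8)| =|(1 11 7 8 13 15 10 4 14 16 12)| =11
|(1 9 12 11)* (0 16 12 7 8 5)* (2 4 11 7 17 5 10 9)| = |(0 16 12 7 8 10 9 17 5)(1 2 4 11)| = 36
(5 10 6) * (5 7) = (5 10 6 7) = [0, 1, 2, 3, 4, 10, 7, 5, 8, 9, 6]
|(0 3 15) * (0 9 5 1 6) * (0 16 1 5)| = |(0 3 15 9)(1 6 16)| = 12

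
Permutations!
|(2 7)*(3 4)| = |(2 7)(3 4)| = 2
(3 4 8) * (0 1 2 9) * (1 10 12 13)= (0 10 12 13 1 2 9)(3 4 8)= [10, 2, 9, 4, 8, 5, 6, 7, 3, 0, 12, 11, 13, 1]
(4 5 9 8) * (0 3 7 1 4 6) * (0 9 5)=(0 3 7 1 4)(6 9 8)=[3, 4, 2, 7, 0, 5, 9, 1, 6, 8]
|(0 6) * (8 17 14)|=6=|(0 6)(8 17 14)|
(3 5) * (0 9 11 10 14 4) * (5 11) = (0 9 5 3 11 10 14 4) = [9, 1, 2, 11, 0, 3, 6, 7, 8, 5, 14, 10, 12, 13, 4]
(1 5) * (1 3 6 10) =(1 5 3 6 10) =[0, 5, 2, 6, 4, 3, 10, 7, 8, 9, 1]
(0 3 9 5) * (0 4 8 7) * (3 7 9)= (0 7)(4 8 9 5)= [7, 1, 2, 3, 8, 4, 6, 0, 9, 5]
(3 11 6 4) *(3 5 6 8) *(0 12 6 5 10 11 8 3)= [12, 1, 2, 8, 10, 5, 4, 7, 0, 9, 11, 3, 6]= (0 12 6 4 10 11 3 8)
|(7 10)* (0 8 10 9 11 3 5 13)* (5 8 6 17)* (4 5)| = |(0 6 17 4 5 13)(3 8 10 7 9 11)| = 6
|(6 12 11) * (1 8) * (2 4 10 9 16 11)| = |(1 8)(2 4 10 9 16 11 6 12)| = 8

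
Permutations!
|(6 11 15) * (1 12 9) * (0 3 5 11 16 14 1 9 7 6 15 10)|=|(0 3 5 11 10)(1 12 7 6 16 14)|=30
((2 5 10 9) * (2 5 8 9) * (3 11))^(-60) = (11)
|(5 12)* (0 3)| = 2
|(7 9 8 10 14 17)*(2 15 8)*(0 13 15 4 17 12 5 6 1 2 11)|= |(0 13 15 8 10 14 12 5 6 1 2 4 17 7 9 11)|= 16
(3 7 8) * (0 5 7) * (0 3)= (0 5 7 8)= [5, 1, 2, 3, 4, 7, 6, 8, 0]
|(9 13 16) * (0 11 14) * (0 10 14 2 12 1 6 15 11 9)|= |(0 9 13 16)(1 6 15 11 2 12)(10 14)|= 12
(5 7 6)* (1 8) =(1 8)(5 7 6) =[0, 8, 2, 3, 4, 7, 5, 6, 1]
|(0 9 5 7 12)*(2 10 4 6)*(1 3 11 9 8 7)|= 20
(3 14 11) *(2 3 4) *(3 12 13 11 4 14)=(2 12 13 11 14 4)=[0, 1, 12, 3, 2, 5, 6, 7, 8, 9, 10, 14, 13, 11, 4]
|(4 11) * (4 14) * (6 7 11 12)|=6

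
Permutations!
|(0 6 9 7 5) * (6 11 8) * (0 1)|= |(0 11 8 6 9 7 5 1)|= 8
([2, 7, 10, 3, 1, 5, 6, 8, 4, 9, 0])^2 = (0 10 2)(1 8)(4 7)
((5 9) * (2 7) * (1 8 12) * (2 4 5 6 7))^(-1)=(1 12 8)(4 7 6 9 5)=((1 8 12)(4 5 9 6 7))^(-1)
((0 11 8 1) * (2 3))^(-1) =((0 11 8 1)(2 3))^(-1) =(0 1 8 11)(2 3)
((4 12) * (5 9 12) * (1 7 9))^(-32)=((1 7 9 12 4 5))^(-32)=(1 4 9)(5 12 7)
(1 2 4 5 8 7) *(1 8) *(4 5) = (1 2 5)(7 8) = [0, 2, 5, 3, 4, 1, 6, 8, 7]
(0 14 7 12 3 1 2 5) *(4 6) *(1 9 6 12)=(0 14 7 1 2 5)(3 9 6 4 12)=[14, 2, 5, 9, 12, 0, 4, 1, 8, 6, 10, 11, 3, 13, 7]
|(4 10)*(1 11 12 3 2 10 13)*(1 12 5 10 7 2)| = 8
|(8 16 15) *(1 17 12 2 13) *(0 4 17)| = 21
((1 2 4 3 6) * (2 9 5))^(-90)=((1 9 5 2 4 3 6))^(-90)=(1 9 5 2 4 3 6)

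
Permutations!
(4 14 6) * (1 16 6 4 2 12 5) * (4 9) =(1 16 6 2 12 5)(4 14 9) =[0, 16, 12, 3, 14, 1, 2, 7, 8, 4, 10, 11, 5, 13, 9, 15, 6]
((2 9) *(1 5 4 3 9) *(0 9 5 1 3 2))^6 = ((0 9)(2 3 5 4))^6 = (9)(2 5)(3 4)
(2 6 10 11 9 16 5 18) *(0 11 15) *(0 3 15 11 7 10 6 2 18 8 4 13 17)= (18)(0 7 10 11 9 16 5 8 4 13 17)(3 15)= [7, 1, 2, 15, 13, 8, 6, 10, 4, 16, 11, 9, 12, 17, 14, 3, 5, 0, 18]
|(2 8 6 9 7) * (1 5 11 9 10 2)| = |(1 5 11 9 7)(2 8 6 10)| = 20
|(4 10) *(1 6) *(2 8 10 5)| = 10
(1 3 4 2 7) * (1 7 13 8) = (1 3 4 2 13 8) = [0, 3, 13, 4, 2, 5, 6, 7, 1, 9, 10, 11, 12, 8]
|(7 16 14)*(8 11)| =6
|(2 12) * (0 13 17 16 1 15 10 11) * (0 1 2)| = |(0 13 17 16 2 12)(1 15 10 11)| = 12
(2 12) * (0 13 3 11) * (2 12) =[13, 1, 2, 11, 4, 5, 6, 7, 8, 9, 10, 0, 12, 3] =(0 13 3 11)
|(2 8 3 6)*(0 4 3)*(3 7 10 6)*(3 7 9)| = |(0 4 9 3 7 10 6 2 8)| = 9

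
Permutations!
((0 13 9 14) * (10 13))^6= (0 10 13 9 14)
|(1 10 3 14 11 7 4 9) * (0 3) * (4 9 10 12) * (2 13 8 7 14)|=|(0 3 2 13 8 7 9 1 12 4 10)(11 14)|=22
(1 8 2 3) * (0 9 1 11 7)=(0 9 1 8 2 3 11 7)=[9, 8, 3, 11, 4, 5, 6, 0, 2, 1, 10, 7]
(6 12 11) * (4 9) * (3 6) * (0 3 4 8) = (0 3 6 12 11 4 9 8) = [3, 1, 2, 6, 9, 5, 12, 7, 0, 8, 10, 4, 11]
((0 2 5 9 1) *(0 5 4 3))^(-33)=(9)(0 3 4 2)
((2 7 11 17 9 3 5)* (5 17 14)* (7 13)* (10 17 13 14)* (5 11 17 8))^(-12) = ((2 14 11 10 8 5)(3 13 7 17 9))^(-12) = (3 17 13 9 7)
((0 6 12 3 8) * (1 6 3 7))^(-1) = ((0 3 8)(1 6 12 7))^(-1) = (0 8 3)(1 7 12 6)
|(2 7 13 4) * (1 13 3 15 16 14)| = 9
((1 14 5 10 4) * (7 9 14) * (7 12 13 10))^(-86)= (1 4 10 13 12)(5 9)(7 14)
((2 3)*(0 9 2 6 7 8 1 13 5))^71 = ((0 9 2 3 6 7 8 1 13 5))^71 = (0 9 2 3 6 7 8 1 13 5)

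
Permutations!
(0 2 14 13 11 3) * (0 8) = [2, 1, 14, 8, 4, 5, 6, 7, 0, 9, 10, 3, 12, 11, 13] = (0 2 14 13 11 3 8)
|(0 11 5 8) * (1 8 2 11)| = |(0 1 8)(2 11 5)| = 3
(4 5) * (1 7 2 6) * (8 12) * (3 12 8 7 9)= (1 9 3 12 7 2 6)(4 5)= [0, 9, 6, 12, 5, 4, 1, 2, 8, 3, 10, 11, 7]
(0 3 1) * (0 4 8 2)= (0 3 1 4 8 2)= [3, 4, 0, 1, 8, 5, 6, 7, 2]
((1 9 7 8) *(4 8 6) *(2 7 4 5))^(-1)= (1 8 4 9)(2 5 6 7)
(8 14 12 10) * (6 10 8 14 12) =(6 10 14)(8 12) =[0, 1, 2, 3, 4, 5, 10, 7, 12, 9, 14, 11, 8, 13, 6]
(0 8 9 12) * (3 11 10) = [8, 1, 2, 11, 4, 5, 6, 7, 9, 12, 3, 10, 0] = (0 8 9 12)(3 11 10)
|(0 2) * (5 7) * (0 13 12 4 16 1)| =14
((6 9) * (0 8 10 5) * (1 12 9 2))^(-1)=(0 5 10 8)(1 2 6 9 12)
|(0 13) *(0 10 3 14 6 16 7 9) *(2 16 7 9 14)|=|(0 13 10 3 2 16 9)(6 7 14)|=21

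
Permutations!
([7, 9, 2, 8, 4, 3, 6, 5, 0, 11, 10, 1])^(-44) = (0 7 5 3 8)(1 9 11)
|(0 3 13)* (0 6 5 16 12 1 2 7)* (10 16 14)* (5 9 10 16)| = 13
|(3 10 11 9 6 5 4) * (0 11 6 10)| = 8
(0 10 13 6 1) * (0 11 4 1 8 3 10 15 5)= [15, 11, 2, 10, 1, 0, 8, 7, 3, 9, 13, 4, 12, 6, 14, 5]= (0 15 5)(1 11 4)(3 10 13 6 8)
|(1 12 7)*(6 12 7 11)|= 6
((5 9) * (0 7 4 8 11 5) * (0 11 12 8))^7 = (0 7 4)(5 9 11)(8 12)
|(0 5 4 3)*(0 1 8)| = 6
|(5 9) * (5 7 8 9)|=|(7 8 9)|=3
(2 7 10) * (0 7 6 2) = (0 7 10)(2 6) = [7, 1, 6, 3, 4, 5, 2, 10, 8, 9, 0]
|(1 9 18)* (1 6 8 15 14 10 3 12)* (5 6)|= |(1 9 18 5 6 8 15 14 10 3 12)|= 11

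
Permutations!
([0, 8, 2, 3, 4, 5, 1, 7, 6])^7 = [0, 8, 2, 3, 4, 5, 1, 7, 6]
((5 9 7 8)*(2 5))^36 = ((2 5 9 7 8))^36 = (2 5 9 7 8)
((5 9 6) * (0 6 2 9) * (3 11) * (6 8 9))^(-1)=(0 5 6 2 9 8)(3 11)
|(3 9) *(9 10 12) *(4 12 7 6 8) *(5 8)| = |(3 10 7 6 5 8 4 12 9)| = 9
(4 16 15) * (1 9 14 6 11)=(1 9 14 6 11)(4 16 15)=[0, 9, 2, 3, 16, 5, 11, 7, 8, 14, 10, 1, 12, 13, 6, 4, 15]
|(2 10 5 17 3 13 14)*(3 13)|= |(2 10 5 17 13 14)|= 6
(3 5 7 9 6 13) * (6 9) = (3 5 7 6 13) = [0, 1, 2, 5, 4, 7, 13, 6, 8, 9, 10, 11, 12, 3]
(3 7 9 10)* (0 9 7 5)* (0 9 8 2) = (0 8 2)(3 5 9 10) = [8, 1, 0, 5, 4, 9, 6, 7, 2, 10, 3]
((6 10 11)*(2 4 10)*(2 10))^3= ((2 4)(6 10 11))^3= (11)(2 4)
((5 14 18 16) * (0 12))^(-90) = (5 18)(14 16) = ((0 12)(5 14 18 16))^(-90)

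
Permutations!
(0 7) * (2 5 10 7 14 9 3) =(0 14 9 3 2 5 10 7) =[14, 1, 5, 2, 4, 10, 6, 0, 8, 3, 7, 11, 12, 13, 9]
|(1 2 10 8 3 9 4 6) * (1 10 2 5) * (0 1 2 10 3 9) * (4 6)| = 9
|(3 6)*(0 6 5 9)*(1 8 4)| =15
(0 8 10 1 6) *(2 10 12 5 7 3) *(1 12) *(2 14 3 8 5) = [5, 6, 10, 14, 4, 7, 0, 8, 1, 9, 12, 11, 2, 13, 3] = (0 5 7 8 1 6)(2 10 12)(3 14)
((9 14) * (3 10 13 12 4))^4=(14)(3 4 12 13 10)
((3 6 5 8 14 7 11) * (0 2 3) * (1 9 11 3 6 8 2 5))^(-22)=((0 5 2 6 1 9 11)(3 8 14 7))^(-22)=(0 11 9 1 6 2 5)(3 14)(7 8)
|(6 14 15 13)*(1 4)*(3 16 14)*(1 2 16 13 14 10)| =30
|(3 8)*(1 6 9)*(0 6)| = |(0 6 9 1)(3 8)| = 4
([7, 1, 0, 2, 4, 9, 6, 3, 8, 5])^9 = (0 7 3 2)(5 9)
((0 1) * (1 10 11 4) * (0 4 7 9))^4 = (0 9 7 11 10)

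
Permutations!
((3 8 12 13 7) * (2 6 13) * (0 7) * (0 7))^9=((2 6 13 7 3 8 12))^9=(2 13 3 12 6 7 8)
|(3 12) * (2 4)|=2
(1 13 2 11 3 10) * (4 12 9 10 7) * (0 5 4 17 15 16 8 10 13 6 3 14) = (0 5 4 12 9 13 2 11 14)(1 6 3 7 17 15 16 8 10) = [5, 6, 11, 7, 12, 4, 3, 17, 10, 13, 1, 14, 9, 2, 0, 16, 8, 15]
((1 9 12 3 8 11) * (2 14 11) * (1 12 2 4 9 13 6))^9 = ((1 13 6)(2 14 11 12 3 8 4 9))^9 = (2 14 11 12 3 8 4 9)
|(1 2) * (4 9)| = 2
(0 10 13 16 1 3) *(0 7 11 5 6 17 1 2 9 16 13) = [10, 3, 9, 7, 4, 6, 17, 11, 8, 16, 0, 5, 12, 13, 14, 15, 2, 1] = (0 10)(1 3 7 11 5 6 17)(2 9 16)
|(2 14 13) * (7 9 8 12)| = 12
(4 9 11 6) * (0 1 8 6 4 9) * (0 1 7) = (0 7)(1 8 6 9 11 4) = [7, 8, 2, 3, 1, 5, 9, 0, 6, 11, 10, 4]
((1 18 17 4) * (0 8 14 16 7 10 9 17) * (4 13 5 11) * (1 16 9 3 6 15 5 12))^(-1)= ((0 8 14 9 17 13 12 1 18)(3 6 15 5 11 4 16 7 10))^(-1)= (0 18 1 12 13 17 9 14 8)(3 10 7 16 4 11 5 15 6)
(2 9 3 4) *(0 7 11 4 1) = (0 7 11 4 2 9 3 1) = [7, 0, 9, 1, 2, 5, 6, 11, 8, 3, 10, 4]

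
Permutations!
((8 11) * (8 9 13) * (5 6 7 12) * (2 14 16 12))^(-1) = (2 7 6 5 12 16 14)(8 13 9 11) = ((2 14 16 12 5 6 7)(8 11 9 13))^(-1)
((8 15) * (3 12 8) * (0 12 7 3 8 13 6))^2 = (15)(0 13)(6 12)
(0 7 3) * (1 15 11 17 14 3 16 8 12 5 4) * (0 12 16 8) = (0 7 8 16)(1 15 11 17 14 3 12 5 4) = [7, 15, 2, 12, 1, 4, 6, 8, 16, 9, 10, 17, 5, 13, 3, 11, 0, 14]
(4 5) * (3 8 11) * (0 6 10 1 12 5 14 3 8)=[6, 12, 2, 0, 14, 4, 10, 7, 11, 9, 1, 8, 5, 13, 3]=(0 6 10 1 12 5 4 14 3)(8 11)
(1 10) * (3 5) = [0, 10, 2, 5, 4, 3, 6, 7, 8, 9, 1] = (1 10)(3 5)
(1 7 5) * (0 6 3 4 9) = (0 6 3 4 9)(1 7 5) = [6, 7, 2, 4, 9, 1, 3, 5, 8, 0]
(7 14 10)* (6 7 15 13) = (6 7 14 10 15 13) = [0, 1, 2, 3, 4, 5, 7, 14, 8, 9, 15, 11, 12, 6, 10, 13]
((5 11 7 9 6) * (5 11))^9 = (6 11 7 9)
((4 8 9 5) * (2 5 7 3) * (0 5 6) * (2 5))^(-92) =((0 2 6)(3 5 4 8 9 7))^(-92) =(0 2 6)(3 9 4)(5 7 8)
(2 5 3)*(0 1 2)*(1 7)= (0 7 1 2 5 3)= [7, 2, 5, 0, 4, 3, 6, 1]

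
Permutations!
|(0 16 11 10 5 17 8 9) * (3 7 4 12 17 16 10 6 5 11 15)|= 14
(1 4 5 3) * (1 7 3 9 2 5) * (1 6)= (1 4 6)(2 5 9)(3 7)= [0, 4, 5, 7, 6, 9, 1, 3, 8, 2]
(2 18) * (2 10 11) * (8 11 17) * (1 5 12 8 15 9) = (1 5 12 8 11 2 18 10 17 15 9) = [0, 5, 18, 3, 4, 12, 6, 7, 11, 1, 17, 2, 8, 13, 14, 9, 16, 15, 10]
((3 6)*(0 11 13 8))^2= (0 13)(8 11)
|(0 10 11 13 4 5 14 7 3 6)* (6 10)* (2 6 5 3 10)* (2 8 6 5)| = 12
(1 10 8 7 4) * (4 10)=[0, 4, 2, 3, 1, 5, 6, 10, 7, 9, 8]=(1 4)(7 10 8)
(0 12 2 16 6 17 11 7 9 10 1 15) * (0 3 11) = [12, 15, 16, 11, 4, 5, 17, 9, 8, 10, 1, 7, 2, 13, 14, 3, 6, 0] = (0 12 2 16 6 17)(1 15 3 11 7 9 10)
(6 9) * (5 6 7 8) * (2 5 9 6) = [0, 1, 5, 3, 4, 2, 6, 8, 9, 7] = (2 5)(7 8 9)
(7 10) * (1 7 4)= (1 7 10 4)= [0, 7, 2, 3, 1, 5, 6, 10, 8, 9, 4]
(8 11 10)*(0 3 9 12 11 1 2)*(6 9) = (0 3 6 9 12 11 10 8 1 2) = [3, 2, 0, 6, 4, 5, 9, 7, 1, 12, 8, 10, 11]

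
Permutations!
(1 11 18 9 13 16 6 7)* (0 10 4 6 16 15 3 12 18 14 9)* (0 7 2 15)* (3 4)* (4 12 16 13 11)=(0 10 3 16 13)(1 4 6 2 15 12 18 7)(9 11 14)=[10, 4, 15, 16, 6, 5, 2, 1, 8, 11, 3, 14, 18, 0, 9, 12, 13, 17, 7]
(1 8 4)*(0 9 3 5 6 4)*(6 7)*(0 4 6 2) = [9, 8, 0, 5, 1, 7, 6, 2, 4, 3] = (0 9 3 5 7 2)(1 8 4)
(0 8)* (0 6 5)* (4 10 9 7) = (0 8 6 5)(4 10 9 7) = [8, 1, 2, 3, 10, 0, 5, 4, 6, 7, 9]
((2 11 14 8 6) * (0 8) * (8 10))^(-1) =(0 14 11 2 6 8 10)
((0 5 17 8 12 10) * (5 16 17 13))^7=(0 16 17 8 12 10)(5 13)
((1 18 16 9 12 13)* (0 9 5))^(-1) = (0 5 16 18 1 13 12 9)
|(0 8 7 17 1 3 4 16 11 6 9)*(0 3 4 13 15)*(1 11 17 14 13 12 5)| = 30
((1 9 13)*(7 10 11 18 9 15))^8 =(18) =((1 15 7 10 11 18 9 13))^8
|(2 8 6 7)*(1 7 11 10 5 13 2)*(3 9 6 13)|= 6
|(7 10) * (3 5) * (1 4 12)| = |(1 4 12)(3 5)(7 10)| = 6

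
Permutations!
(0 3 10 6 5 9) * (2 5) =(0 3 10 6 2 5 9) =[3, 1, 5, 10, 4, 9, 2, 7, 8, 0, 6]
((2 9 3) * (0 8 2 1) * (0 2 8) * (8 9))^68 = ((1 2 8 9 3))^68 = (1 9 2 3 8)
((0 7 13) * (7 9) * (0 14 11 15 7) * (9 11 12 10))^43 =(0 10 14 7 11 9 12 13 15)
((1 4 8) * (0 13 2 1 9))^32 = ((0 13 2 1 4 8 9))^32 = (0 4 13 8 2 9 1)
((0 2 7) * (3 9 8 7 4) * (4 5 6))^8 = ((0 2 5 6 4 3 9 8 7))^8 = (0 7 8 9 3 4 6 5 2)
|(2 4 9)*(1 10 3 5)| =|(1 10 3 5)(2 4 9)| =12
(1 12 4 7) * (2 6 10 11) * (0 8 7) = (0 8 7 1 12 4)(2 6 10 11) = [8, 12, 6, 3, 0, 5, 10, 1, 7, 9, 11, 2, 4]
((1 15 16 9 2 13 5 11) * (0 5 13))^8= (16)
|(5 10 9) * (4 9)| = 4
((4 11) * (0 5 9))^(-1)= ((0 5 9)(4 11))^(-1)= (0 9 5)(4 11)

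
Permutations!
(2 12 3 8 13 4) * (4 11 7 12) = [0, 1, 4, 8, 2, 5, 6, 12, 13, 9, 10, 7, 3, 11] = (2 4)(3 8 13 11 7 12)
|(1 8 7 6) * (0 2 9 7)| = 7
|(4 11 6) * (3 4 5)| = 5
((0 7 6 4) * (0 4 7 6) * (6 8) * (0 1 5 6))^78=(8)(1 6)(5 7)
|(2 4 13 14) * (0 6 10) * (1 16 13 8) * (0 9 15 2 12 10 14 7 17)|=15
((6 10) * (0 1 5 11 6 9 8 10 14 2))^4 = ((0 1 5 11 6 14 2)(8 10 9))^4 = (0 6 1 14 5 2 11)(8 10 9)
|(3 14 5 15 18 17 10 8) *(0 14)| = |(0 14 5 15 18 17 10 8 3)| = 9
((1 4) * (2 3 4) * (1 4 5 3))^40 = ((1 2)(3 5))^40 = (5)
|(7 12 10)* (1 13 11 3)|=12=|(1 13 11 3)(7 12 10)|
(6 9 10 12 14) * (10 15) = [0, 1, 2, 3, 4, 5, 9, 7, 8, 15, 12, 11, 14, 13, 6, 10] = (6 9 15 10 12 14)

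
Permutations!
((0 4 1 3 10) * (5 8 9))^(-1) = ((0 4 1 3 10)(5 8 9))^(-1) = (0 10 3 1 4)(5 9 8)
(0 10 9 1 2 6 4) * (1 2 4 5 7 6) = (0 10 9 2 1 4)(5 7 6) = [10, 4, 1, 3, 0, 7, 5, 6, 8, 2, 9]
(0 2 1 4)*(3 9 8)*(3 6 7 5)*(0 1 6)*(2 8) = (0 8)(1 4)(2 6 7 5 3 9) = [8, 4, 6, 9, 1, 3, 7, 5, 0, 2]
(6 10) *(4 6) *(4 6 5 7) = (4 5 7)(6 10) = [0, 1, 2, 3, 5, 7, 10, 4, 8, 9, 6]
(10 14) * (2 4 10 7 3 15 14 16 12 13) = [0, 1, 4, 15, 10, 5, 6, 3, 8, 9, 16, 11, 13, 2, 7, 14, 12] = (2 4 10 16 12 13)(3 15 14 7)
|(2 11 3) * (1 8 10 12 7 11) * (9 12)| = 9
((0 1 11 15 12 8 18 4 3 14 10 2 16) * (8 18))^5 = ((0 1 11 15 12 18 4 3 14 10 2 16))^5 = (0 18 2 15 14 1 4 16 12 10 11 3)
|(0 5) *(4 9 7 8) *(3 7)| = |(0 5)(3 7 8 4 9)| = 10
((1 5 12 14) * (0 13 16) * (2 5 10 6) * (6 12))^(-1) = ((0 13 16)(1 10 12 14)(2 5 6))^(-1) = (0 16 13)(1 14 12 10)(2 6 5)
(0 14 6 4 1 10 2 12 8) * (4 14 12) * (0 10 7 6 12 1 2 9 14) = (0 1 7 6)(2 4)(8 10 9 14 12) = [1, 7, 4, 3, 2, 5, 0, 6, 10, 14, 9, 11, 8, 13, 12]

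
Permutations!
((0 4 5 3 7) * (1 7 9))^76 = ((0 4 5 3 9 1 7))^76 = (0 7 1 9 3 5 4)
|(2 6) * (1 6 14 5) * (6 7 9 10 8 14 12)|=21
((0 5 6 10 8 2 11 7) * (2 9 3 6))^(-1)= ((0 5 2 11 7)(3 6 10 8 9))^(-1)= (0 7 11 2 5)(3 9 8 10 6)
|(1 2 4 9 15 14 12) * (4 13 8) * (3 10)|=|(1 2 13 8 4 9 15 14 12)(3 10)|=18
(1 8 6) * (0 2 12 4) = (0 2 12 4)(1 8 6) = [2, 8, 12, 3, 0, 5, 1, 7, 6, 9, 10, 11, 4]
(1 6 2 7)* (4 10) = (1 6 2 7)(4 10) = [0, 6, 7, 3, 10, 5, 2, 1, 8, 9, 4]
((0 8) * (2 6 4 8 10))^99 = ((0 10 2 6 4 8))^99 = (0 6)(2 8)(4 10)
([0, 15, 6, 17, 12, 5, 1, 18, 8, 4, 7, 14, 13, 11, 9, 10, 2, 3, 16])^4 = (1 18)(2 10)(4 14 13)(6 7)(9 11 12)(15 16)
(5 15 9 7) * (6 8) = (5 15 9 7)(6 8) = [0, 1, 2, 3, 4, 15, 8, 5, 6, 7, 10, 11, 12, 13, 14, 9]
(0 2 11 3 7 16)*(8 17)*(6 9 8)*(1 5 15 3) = [2, 5, 11, 7, 4, 15, 9, 16, 17, 8, 10, 1, 12, 13, 14, 3, 0, 6] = (0 2 11 1 5 15 3 7 16)(6 9 8 17)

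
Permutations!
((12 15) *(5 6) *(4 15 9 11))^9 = ((4 15 12 9 11)(5 6))^9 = (4 11 9 12 15)(5 6)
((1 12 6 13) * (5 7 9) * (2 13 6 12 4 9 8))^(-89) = (1 13 2 8 7 5 9 4)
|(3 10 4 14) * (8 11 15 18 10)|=|(3 8 11 15 18 10 4 14)|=8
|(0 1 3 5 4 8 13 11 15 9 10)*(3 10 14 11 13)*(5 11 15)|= |(0 1 10)(3 11 5 4 8)(9 14 15)|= 15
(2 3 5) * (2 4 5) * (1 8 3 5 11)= (1 8 3 2 5 4 11)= [0, 8, 5, 2, 11, 4, 6, 7, 3, 9, 10, 1]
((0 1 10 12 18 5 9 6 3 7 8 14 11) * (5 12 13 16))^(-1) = (0 11 14 8 7 3 6 9 5 16 13 10 1)(12 18)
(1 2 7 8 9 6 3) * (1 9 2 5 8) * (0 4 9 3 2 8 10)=(0 4 9 6 2 7 1 5 10)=[4, 5, 7, 3, 9, 10, 2, 1, 8, 6, 0]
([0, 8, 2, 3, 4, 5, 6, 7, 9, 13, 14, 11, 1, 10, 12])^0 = (14)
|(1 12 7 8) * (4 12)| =|(1 4 12 7 8)| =5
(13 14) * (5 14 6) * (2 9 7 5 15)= (2 9 7 5 14 13 6 15)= [0, 1, 9, 3, 4, 14, 15, 5, 8, 7, 10, 11, 12, 6, 13, 2]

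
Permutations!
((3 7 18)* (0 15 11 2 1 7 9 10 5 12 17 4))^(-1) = ((0 15 11 2 1 7 18 3 9 10 5 12 17 4))^(-1) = (0 4 17 12 5 10 9 3 18 7 1 2 11 15)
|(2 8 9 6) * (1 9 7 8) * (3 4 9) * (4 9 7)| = 15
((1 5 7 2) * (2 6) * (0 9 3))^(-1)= (0 3 9)(1 2 6 7 5)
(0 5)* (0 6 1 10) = (0 5 6 1 10) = [5, 10, 2, 3, 4, 6, 1, 7, 8, 9, 0]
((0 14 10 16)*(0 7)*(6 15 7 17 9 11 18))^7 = ((0 14 10 16 17 9 11 18 6 15 7))^7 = (0 18 16 7 11 10 15 9 14 6 17)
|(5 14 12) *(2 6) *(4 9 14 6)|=7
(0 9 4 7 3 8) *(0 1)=(0 9 4 7 3 8 1)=[9, 0, 2, 8, 7, 5, 6, 3, 1, 4]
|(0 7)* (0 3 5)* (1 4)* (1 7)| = 6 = |(0 1 4 7 3 5)|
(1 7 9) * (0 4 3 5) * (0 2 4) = (1 7 9)(2 4 3 5) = [0, 7, 4, 5, 3, 2, 6, 9, 8, 1]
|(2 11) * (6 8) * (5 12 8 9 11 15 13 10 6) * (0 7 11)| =9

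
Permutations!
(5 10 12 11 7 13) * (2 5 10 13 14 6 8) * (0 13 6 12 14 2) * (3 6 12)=[13, 1, 5, 6, 4, 12, 8, 2, 0, 9, 14, 7, 11, 10, 3]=(0 13 10 14 3 6 8)(2 5 12 11 7)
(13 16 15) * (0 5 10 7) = [5, 1, 2, 3, 4, 10, 6, 0, 8, 9, 7, 11, 12, 16, 14, 13, 15] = (0 5 10 7)(13 16 15)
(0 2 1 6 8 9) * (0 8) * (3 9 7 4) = (0 2 1 6)(3 9 8 7 4) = [2, 6, 1, 9, 3, 5, 0, 4, 7, 8]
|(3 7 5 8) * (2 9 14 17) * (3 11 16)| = |(2 9 14 17)(3 7 5 8 11 16)| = 12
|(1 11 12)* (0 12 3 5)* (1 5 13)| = 12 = |(0 12 5)(1 11 3 13)|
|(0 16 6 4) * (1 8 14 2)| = 4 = |(0 16 6 4)(1 8 14 2)|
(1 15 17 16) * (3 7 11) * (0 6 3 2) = (0 6 3 7 11 2)(1 15 17 16) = [6, 15, 0, 7, 4, 5, 3, 11, 8, 9, 10, 2, 12, 13, 14, 17, 1, 16]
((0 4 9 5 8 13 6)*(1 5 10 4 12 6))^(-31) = (0 6 12)(1 5 8 13)(4 10 9)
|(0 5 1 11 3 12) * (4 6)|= 6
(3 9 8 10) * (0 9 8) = (0 9)(3 8 10) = [9, 1, 2, 8, 4, 5, 6, 7, 10, 0, 3]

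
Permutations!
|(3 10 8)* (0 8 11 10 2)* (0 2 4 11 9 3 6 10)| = 8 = |(0 8 6 10 9 3 4 11)|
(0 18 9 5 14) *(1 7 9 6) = (0 18 6 1 7 9 5 14) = [18, 7, 2, 3, 4, 14, 1, 9, 8, 5, 10, 11, 12, 13, 0, 15, 16, 17, 6]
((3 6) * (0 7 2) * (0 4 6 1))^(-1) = (0 1 3 6 4 2 7)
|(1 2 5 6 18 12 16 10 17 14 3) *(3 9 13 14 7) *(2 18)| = 24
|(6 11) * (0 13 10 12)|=4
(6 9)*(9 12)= [0, 1, 2, 3, 4, 5, 12, 7, 8, 6, 10, 11, 9]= (6 12 9)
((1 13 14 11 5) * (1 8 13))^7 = ((5 8 13 14 11))^7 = (5 13 11 8 14)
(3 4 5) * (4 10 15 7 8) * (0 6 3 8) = [6, 1, 2, 10, 5, 8, 3, 0, 4, 9, 15, 11, 12, 13, 14, 7] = (0 6 3 10 15 7)(4 5 8)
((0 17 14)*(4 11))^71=((0 17 14)(4 11))^71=(0 14 17)(4 11)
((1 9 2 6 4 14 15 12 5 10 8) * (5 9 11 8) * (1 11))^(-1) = ((2 6 4 14 15 12 9)(5 10)(8 11))^(-1) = (2 9 12 15 14 4 6)(5 10)(8 11)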